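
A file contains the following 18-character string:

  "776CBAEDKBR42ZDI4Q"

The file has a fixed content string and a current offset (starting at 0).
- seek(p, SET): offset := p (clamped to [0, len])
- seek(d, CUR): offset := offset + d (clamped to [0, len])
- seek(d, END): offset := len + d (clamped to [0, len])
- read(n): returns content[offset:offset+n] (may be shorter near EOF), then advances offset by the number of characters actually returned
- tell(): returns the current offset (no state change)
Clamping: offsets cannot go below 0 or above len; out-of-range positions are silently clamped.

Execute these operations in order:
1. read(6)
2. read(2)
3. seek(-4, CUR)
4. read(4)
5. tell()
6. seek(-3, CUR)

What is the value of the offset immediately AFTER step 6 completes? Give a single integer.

After 1 (read(6)): returned '776CBA', offset=6
After 2 (read(2)): returned 'ED', offset=8
After 3 (seek(-4, CUR)): offset=4
After 4 (read(4)): returned 'BAED', offset=8
After 5 (tell()): offset=8
After 6 (seek(-3, CUR)): offset=5

Answer: 5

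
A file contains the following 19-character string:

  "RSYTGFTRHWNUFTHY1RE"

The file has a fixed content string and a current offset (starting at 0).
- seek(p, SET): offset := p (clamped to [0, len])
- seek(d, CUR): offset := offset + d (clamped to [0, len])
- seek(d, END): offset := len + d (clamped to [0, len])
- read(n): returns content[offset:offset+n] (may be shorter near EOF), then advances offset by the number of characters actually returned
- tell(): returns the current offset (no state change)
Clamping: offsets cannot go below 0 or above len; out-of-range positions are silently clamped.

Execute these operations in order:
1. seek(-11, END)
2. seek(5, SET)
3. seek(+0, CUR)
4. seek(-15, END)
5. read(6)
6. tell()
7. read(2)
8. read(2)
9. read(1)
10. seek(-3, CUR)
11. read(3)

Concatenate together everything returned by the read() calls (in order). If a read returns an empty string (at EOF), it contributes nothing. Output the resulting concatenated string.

After 1 (seek(-11, END)): offset=8
After 2 (seek(5, SET)): offset=5
After 3 (seek(+0, CUR)): offset=5
After 4 (seek(-15, END)): offset=4
After 5 (read(6)): returned 'GFTRHW', offset=10
After 6 (tell()): offset=10
After 7 (read(2)): returned 'NU', offset=12
After 8 (read(2)): returned 'FT', offset=14
After 9 (read(1)): returned 'H', offset=15
After 10 (seek(-3, CUR)): offset=12
After 11 (read(3)): returned 'FTH', offset=15

Answer: GFTRHWNUFTHFTH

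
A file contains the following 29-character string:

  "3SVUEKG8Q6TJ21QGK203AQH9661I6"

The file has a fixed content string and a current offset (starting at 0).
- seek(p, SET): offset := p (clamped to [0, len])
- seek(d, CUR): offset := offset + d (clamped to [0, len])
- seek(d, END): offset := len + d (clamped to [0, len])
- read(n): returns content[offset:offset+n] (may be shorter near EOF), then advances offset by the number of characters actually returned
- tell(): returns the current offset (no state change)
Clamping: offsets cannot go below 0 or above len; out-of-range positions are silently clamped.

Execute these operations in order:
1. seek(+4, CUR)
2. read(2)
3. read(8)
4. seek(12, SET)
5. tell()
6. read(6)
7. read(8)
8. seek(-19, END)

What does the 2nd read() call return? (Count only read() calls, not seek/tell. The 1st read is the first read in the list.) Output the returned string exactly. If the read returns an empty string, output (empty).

After 1 (seek(+4, CUR)): offset=4
After 2 (read(2)): returned 'EK', offset=6
After 3 (read(8)): returned 'G8Q6TJ21', offset=14
After 4 (seek(12, SET)): offset=12
After 5 (tell()): offset=12
After 6 (read(6)): returned '21QGK2', offset=18
After 7 (read(8)): returned '03AQH966', offset=26
After 8 (seek(-19, END)): offset=10

Answer: G8Q6TJ21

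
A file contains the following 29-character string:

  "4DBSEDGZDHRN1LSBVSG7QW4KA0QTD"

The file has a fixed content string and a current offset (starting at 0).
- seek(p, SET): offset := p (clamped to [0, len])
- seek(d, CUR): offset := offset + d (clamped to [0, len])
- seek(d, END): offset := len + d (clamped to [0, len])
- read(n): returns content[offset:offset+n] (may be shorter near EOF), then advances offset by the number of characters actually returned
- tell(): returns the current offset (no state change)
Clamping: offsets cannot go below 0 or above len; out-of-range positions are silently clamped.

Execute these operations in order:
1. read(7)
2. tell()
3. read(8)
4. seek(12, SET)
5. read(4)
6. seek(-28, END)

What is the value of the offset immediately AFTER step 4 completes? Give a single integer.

After 1 (read(7)): returned '4DBSEDG', offset=7
After 2 (tell()): offset=7
After 3 (read(8)): returned 'ZDHRN1LS', offset=15
After 4 (seek(12, SET)): offset=12

Answer: 12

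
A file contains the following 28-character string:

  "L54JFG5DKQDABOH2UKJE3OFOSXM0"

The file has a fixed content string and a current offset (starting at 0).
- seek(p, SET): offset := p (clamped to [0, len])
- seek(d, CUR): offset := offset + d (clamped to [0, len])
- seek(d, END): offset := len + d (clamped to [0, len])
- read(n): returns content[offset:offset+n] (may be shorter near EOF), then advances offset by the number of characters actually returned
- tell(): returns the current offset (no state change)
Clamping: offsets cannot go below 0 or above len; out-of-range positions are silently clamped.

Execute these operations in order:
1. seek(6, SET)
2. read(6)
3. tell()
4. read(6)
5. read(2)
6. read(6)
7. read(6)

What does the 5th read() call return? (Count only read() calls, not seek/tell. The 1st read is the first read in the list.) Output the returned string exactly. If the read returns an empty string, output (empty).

After 1 (seek(6, SET)): offset=6
After 2 (read(6)): returned '5DKQDA', offset=12
After 3 (tell()): offset=12
After 4 (read(6)): returned 'BOH2UK', offset=18
After 5 (read(2)): returned 'JE', offset=20
After 6 (read(6)): returned '3OFOSX', offset=26
After 7 (read(6)): returned 'M0', offset=28

Answer: M0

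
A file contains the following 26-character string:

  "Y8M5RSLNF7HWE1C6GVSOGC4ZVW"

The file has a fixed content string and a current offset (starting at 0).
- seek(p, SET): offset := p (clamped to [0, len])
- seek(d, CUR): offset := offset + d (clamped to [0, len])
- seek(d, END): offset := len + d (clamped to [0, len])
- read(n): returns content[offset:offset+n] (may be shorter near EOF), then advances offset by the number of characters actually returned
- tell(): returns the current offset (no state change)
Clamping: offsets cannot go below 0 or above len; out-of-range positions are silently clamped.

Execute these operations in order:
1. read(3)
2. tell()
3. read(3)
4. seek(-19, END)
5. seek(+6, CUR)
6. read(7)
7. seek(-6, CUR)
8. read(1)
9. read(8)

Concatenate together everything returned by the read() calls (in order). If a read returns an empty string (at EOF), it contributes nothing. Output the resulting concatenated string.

After 1 (read(3)): returned 'Y8M', offset=3
After 2 (tell()): offset=3
After 3 (read(3)): returned '5RS', offset=6
After 4 (seek(-19, END)): offset=7
After 5 (seek(+6, CUR)): offset=13
After 6 (read(7)): returned '1C6GVSO', offset=20
After 7 (seek(-6, CUR)): offset=14
After 8 (read(1)): returned 'C', offset=15
After 9 (read(8)): returned '6GVSOGC4', offset=23

Answer: Y8M5RS1C6GVSOC6GVSOGC4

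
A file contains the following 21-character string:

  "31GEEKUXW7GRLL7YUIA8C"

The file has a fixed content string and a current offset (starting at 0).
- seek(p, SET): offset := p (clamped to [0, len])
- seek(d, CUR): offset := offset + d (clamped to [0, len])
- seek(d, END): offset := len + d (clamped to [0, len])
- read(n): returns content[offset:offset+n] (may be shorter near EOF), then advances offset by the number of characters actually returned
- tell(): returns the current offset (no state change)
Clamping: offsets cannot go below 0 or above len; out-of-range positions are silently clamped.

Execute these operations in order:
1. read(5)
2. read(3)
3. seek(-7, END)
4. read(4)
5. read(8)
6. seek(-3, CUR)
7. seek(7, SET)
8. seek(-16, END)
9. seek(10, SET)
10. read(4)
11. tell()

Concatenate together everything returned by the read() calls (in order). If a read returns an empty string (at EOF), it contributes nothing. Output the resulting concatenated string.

Answer: 31GEEKUX7YUIA8CGRLL

Derivation:
After 1 (read(5)): returned '31GEE', offset=5
After 2 (read(3)): returned 'KUX', offset=8
After 3 (seek(-7, END)): offset=14
After 4 (read(4)): returned '7YUI', offset=18
After 5 (read(8)): returned 'A8C', offset=21
After 6 (seek(-3, CUR)): offset=18
After 7 (seek(7, SET)): offset=7
After 8 (seek(-16, END)): offset=5
After 9 (seek(10, SET)): offset=10
After 10 (read(4)): returned 'GRLL', offset=14
After 11 (tell()): offset=14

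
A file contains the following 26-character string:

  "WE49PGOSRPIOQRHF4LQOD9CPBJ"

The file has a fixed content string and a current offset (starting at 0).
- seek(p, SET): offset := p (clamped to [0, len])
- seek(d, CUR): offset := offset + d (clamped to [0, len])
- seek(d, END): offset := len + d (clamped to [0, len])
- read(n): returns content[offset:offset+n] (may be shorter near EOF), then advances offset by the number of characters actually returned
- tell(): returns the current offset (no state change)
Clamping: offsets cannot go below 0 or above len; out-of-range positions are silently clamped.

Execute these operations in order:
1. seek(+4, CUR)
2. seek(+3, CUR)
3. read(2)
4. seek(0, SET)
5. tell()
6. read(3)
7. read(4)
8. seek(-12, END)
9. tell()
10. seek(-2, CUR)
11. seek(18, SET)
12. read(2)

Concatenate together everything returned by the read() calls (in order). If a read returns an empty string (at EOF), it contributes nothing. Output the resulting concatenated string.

Answer: SRWE49PGOQO

Derivation:
After 1 (seek(+4, CUR)): offset=4
After 2 (seek(+3, CUR)): offset=7
After 3 (read(2)): returned 'SR', offset=9
After 4 (seek(0, SET)): offset=0
After 5 (tell()): offset=0
After 6 (read(3)): returned 'WE4', offset=3
After 7 (read(4)): returned '9PGO', offset=7
After 8 (seek(-12, END)): offset=14
After 9 (tell()): offset=14
After 10 (seek(-2, CUR)): offset=12
After 11 (seek(18, SET)): offset=18
After 12 (read(2)): returned 'QO', offset=20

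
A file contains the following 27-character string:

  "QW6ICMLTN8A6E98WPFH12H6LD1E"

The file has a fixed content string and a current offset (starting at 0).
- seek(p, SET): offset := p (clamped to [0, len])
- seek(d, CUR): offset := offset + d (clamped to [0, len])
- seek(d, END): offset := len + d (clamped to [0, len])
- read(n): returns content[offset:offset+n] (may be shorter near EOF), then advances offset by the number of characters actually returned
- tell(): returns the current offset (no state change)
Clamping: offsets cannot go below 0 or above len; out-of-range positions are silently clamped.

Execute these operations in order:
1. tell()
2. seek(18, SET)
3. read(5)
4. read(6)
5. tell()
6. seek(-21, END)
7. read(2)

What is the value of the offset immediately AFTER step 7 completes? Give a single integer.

Answer: 8

Derivation:
After 1 (tell()): offset=0
After 2 (seek(18, SET)): offset=18
After 3 (read(5)): returned 'H12H6', offset=23
After 4 (read(6)): returned 'LD1E', offset=27
After 5 (tell()): offset=27
After 6 (seek(-21, END)): offset=6
After 7 (read(2)): returned 'LT', offset=8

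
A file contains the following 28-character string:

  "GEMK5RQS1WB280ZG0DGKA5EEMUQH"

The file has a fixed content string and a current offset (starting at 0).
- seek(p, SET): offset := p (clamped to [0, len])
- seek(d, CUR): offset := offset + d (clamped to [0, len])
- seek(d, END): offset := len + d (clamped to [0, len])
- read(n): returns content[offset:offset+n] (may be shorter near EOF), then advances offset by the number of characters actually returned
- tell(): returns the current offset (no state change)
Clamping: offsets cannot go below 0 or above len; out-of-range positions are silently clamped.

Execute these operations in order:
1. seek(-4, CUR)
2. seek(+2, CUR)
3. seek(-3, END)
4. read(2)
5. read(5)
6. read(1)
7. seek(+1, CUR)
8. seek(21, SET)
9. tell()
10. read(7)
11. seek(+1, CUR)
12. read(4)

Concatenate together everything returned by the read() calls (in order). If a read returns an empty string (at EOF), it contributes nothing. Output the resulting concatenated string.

Answer: UQH5EEMUQH

Derivation:
After 1 (seek(-4, CUR)): offset=0
After 2 (seek(+2, CUR)): offset=2
After 3 (seek(-3, END)): offset=25
After 4 (read(2)): returned 'UQ', offset=27
After 5 (read(5)): returned 'H', offset=28
After 6 (read(1)): returned '', offset=28
After 7 (seek(+1, CUR)): offset=28
After 8 (seek(21, SET)): offset=21
After 9 (tell()): offset=21
After 10 (read(7)): returned '5EEMUQH', offset=28
After 11 (seek(+1, CUR)): offset=28
After 12 (read(4)): returned '', offset=28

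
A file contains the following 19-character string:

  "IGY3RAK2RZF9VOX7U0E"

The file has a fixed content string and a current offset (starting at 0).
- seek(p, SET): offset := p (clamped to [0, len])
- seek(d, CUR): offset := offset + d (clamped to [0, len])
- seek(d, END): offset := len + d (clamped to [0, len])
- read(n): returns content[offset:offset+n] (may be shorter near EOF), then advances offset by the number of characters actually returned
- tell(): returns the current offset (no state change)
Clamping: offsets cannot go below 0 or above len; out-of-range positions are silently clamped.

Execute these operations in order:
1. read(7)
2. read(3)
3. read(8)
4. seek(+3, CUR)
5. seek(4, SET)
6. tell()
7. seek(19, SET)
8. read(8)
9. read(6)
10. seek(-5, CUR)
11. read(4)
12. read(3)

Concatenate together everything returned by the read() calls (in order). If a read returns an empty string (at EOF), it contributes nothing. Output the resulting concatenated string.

After 1 (read(7)): returned 'IGY3RAK', offset=7
After 2 (read(3)): returned '2RZ', offset=10
After 3 (read(8)): returned 'F9VOX7U0', offset=18
After 4 (seek(+3, CUR)): offset=19
After 5 (seek(4, SET)): offset=4
After 6 (tell()): offset=4
After 7 (seek(19, SET)): offset=19
After 8 (read(8)): returned '', offset=19
After 9 (read(6)): returned '', offset=19
After 10 (seek(-5, CUR)): offset=14
After 11 (read(4)): returned 'X7U0', offset=18
After 12 (read(3)): returned 'E', offset=19

Answer: IGY3RAK2RZF9VOX7U0X7U0E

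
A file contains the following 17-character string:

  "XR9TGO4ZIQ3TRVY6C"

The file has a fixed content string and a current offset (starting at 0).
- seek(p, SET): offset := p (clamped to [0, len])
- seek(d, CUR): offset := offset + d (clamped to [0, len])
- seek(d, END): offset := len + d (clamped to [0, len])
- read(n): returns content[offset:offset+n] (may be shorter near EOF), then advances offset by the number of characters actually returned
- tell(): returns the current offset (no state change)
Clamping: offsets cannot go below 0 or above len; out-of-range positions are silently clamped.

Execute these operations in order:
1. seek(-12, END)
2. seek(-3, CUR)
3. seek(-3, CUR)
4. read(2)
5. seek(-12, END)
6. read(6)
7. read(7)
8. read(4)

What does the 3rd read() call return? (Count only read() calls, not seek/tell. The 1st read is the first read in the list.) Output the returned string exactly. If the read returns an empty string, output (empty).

Answer: TRVY6C

Derivation:
After 1 (seek(-12, END)): offset=5
After 2 (seek(-3, CUR)): offset=2
After 3 (seek(-3, CUR)): offset=0
After 4 (read(2)): returned 'XR', offset=2
After 5 (seek(-12, END)): offset=5
After 6 (read(6)): returned 'O4ZIQ3', offset=11
After 7 (read(7)): returned 'TRVY6C', offset=17
After 8 (read(4)): returned '', offset=17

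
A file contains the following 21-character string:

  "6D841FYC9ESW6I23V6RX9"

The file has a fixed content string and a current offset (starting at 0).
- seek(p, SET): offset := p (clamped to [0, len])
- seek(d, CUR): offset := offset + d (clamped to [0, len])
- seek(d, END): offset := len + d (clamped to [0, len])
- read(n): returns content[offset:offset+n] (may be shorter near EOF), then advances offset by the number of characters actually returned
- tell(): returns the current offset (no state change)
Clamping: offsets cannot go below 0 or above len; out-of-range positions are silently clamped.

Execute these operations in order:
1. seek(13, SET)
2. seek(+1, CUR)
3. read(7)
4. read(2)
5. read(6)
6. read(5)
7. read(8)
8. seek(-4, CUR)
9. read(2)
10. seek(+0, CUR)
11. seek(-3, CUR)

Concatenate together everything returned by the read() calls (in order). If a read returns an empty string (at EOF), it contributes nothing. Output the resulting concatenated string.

Answer: 23V6RX96R

Derivation:
After 1 (seek(13, SET)): offset=13
After 2 (seek(+1, CUR)): offset=14
After 3 (read(7)): returned '23V6RX9', offset=21
After 4 (read(2)): returned '', offset=21
After 5 (read(6)): returned '', offset=21
After 6 (read(5)): returned '', offset=21
After 7 (read(8)): returned '', offset=21
After 8 (seek(-4, CUR)): offset=17
After 9 (read(2)): returned '6R', offset=19
After 10 (seek(+0, CUR)): offset=19
After 11 (seek(-3, CUR)): offset=16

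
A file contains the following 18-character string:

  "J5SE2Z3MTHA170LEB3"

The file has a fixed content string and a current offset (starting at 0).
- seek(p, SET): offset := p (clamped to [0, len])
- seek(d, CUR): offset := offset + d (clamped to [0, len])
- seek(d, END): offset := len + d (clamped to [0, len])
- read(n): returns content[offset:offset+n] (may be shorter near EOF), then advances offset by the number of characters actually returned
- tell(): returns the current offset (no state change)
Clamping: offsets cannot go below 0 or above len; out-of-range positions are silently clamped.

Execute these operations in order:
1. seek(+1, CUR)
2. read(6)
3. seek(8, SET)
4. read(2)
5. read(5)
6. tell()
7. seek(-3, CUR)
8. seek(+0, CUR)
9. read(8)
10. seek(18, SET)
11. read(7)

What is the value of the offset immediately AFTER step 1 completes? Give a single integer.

After 1 (seek(+1, CUR)): offset=1

Answer: 1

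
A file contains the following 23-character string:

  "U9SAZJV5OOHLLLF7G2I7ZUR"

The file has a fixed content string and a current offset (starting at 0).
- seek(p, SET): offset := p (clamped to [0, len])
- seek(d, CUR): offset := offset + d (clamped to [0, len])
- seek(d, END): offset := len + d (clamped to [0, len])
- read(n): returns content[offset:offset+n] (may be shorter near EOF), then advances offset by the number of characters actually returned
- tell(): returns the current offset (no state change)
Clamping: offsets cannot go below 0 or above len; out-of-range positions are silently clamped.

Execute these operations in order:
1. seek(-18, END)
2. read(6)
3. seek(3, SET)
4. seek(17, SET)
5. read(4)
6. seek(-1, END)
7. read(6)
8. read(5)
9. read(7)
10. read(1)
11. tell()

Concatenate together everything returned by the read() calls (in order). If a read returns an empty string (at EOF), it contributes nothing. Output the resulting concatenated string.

Answer: JV5OOH2I7ZR

Derivation:
After 1 (seek(-18, END)): offset=5
After 2 (read(6)): returned 'JV5OOH', offset=11
After 3 (seek(3, SET)): offset=3
After 4 (seek(17, SET)): offset=17
After 5 (read(4)): returned '2I7Z', offset=21
After 6 (seek(-1, END)): offset=22
After 7 (read(6)): returned 'R', offset=23
After 8 (read(5)): returned '', offset=23
After 9 (read(7)): returned '', offset=23
After 10 (read(1)): returned '', offset=23
After 11 (tell()): offset=23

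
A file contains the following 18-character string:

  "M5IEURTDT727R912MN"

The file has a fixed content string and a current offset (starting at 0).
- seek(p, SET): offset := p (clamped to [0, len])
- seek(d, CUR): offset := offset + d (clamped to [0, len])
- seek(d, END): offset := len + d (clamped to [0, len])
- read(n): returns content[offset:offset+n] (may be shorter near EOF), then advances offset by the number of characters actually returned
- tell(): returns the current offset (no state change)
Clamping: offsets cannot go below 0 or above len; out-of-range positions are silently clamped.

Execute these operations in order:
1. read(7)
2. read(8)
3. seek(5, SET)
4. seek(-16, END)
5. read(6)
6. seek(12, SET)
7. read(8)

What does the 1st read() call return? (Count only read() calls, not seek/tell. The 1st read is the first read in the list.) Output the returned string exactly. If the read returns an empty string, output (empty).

After 1 (read(7)): returned 'M5IEURT', offset=7
After 2 (read(8)): returned 'DT727R91', offset=15
After 3 (seek(5, SET)): offset=5
After 4 (seek(-16, END)): offset=2
After 5 (read(6)): returned 'IEURTD', offset=8
After 6 (seek(12, SET)): offset=12
After 7 (read(8)): returned 'R912MN', offset=18

Answer: M5IEURT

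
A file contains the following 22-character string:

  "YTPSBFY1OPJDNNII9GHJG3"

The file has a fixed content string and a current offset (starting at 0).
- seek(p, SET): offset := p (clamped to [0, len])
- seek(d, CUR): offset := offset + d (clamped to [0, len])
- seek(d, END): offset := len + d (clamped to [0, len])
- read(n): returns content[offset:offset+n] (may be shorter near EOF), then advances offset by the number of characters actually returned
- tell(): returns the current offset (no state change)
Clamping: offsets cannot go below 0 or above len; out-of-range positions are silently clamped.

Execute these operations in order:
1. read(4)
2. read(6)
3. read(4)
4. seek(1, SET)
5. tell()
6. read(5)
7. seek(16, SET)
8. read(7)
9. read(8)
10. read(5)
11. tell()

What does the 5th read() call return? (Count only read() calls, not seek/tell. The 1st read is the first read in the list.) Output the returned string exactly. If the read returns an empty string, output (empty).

After 1 (read(4)): returned 'YTPS', offset=4
After 2 (read(6)): returned 'BFY1OP', offset=10
After 3 (read(4)): returned 'JDNN', offset=14
After 4 (seek(1, SET)): offset=1
After 5 (tell()): offset=1
After 6 (read(5)): returned 'TPSBF', offset=6
After 7 (seek(16, SET)): offset=16
After 8 (read(7)): returned '9GHJG3', offset=22
After 9 (read(8)): returned '', offset=22
After 10 (read(5)): returned '', offset=22
After 11 (tell()): offset=22

Answer: 9GHJG3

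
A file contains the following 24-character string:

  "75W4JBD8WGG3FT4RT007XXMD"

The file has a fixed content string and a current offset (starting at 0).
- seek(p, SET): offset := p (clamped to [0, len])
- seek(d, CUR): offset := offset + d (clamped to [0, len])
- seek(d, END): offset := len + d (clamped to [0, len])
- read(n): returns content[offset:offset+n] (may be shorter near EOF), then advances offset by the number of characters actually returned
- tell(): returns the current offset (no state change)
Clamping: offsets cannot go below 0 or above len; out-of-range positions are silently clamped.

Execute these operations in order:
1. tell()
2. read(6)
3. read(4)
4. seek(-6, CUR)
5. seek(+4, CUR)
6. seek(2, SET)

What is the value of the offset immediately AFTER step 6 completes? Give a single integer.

Answer: 2

Derivation:
After 1 (tell()): offset=0
After 2 (read(6)): returned '75W4JB', offset=6
After 3 (read(4)): returned 'D8WG', offset=10
After 4 (seek(-6, CUR)): offset=4
After 5 (seek(+4, CUR)): offset=8
After 6 (seek(2, SET)): offset=2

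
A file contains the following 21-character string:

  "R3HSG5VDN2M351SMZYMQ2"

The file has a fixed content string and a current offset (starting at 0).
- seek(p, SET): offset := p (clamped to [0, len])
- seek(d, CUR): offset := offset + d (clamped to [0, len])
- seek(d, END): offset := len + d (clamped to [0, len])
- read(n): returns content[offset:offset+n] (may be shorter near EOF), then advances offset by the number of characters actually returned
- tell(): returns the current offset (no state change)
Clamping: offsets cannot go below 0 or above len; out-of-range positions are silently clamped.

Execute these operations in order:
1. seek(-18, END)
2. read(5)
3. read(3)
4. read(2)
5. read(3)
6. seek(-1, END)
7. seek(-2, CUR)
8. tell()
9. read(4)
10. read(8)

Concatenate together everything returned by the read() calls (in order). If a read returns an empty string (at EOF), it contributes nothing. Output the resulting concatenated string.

Answer: SG5VDN2M351SMMQ2

Derivation:
After 1 (seek(-18, END)): offset=3
After 2 (read(5)): returned 'SG5VD', offset=8
After 3 (read(3)): returned 'N2M', offset=11
After 4 (read(2)): returned '35', offset=13
After 5 (read(3)): returned '1SM', offset=16
After 6 (seek(-1, END)): offset=20
After 7 (seek(-2, CUR)): offset=18
After 8 (tell()): offset=18
After 9 (read(4)): returned 'MQ2', offset=21
After 10 (read(8)): returned '', offset=21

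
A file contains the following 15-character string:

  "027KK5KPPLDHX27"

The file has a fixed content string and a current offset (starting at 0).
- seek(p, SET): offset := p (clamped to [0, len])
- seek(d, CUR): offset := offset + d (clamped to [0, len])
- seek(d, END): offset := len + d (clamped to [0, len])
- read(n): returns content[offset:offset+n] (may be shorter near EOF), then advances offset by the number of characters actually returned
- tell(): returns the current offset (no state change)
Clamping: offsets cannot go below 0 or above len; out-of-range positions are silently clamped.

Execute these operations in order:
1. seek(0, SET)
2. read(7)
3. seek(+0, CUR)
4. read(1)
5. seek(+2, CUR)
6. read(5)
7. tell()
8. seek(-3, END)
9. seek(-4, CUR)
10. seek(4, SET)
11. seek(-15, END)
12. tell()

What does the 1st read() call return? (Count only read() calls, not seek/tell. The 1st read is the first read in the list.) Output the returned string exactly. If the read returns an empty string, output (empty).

After 1 (seek(0, SET)): offset=0
After 2 (read(7)): returned '027KK5K', offset=7
After 3 (seek(+0, CUR)): offset=7
After 4 (read(1)): returned 'P', offset=8
After 5 (seek(+2, CUR)): offset=10
After 6 (read(5)): returned 'DHX27', offset=15
After 7 (tell()): offset=15
After 8 (seek(-3, END)): offset=12
After 9 (seek(-4, CUR)): offset=8
After 10 (seek(4, SET)): offset=4
After 11 (seek(-15, END)): offset=0
After 12 (tell()): offset=0

Answer: 027KK5K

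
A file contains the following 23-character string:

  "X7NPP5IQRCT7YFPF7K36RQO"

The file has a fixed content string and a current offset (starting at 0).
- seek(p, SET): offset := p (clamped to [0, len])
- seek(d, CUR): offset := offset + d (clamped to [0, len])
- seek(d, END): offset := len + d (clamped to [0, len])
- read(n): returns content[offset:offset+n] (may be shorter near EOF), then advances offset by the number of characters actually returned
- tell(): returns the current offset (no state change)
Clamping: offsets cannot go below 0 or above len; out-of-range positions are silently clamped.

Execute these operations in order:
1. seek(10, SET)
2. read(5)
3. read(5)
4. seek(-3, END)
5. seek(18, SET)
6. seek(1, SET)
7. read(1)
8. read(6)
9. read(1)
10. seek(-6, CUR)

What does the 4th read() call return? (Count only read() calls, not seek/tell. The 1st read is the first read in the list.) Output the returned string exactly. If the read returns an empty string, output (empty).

Answer: NPP5IQ

Derivation:
After 1 (seek(10, SET)): offset=10
After 2 (read(5)): returned 'T7YFP', offset=15
After 3 (read(5)): returned 'F7K36', offset=20
After 4 (seek(-3, END)): offset=20
After 5 (seek(18, SET)): offset=18
After 6 (seek(1, SET)): offset=1
After 7 (read(1)): returned '7', offset=2
After 8 (read(6)): returned 'NPP5IQ', offset=8
After 9 (read(1)): returned 'R', offset=9
After 10 (seek(-6, CUR)): offset=3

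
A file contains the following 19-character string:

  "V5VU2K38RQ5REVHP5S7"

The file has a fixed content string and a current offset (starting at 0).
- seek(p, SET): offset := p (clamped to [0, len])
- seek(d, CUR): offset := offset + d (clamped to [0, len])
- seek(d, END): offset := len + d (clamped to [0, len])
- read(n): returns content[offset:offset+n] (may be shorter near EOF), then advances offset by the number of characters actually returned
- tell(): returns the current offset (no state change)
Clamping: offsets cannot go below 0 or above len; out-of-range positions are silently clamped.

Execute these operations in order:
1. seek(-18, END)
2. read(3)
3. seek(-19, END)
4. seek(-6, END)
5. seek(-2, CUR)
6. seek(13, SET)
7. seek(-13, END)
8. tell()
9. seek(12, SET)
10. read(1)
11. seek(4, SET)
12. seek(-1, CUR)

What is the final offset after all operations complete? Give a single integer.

After 1 (seek(-18, END)): offset=1
After 2 (read(3)): returned '5VU', offset=4
After 3 (seek(-19, END)): offset=0
After 4 (seek(-6, END)): offset=13
After 5 (seek(-2, CUR)): offset=11
After 6 (seek(13, SET)): offset=13
After 7 (seek(-13, END)): offset=6
After 8 (tell()): offset=6
After 9 (seek(12, SET)): offset=12
After 10 (read(1)): returned 'E', offset=13
After 11 (seek(4, SET)): offset=4
After 12 (seek(-1, CUR)): offset=3

Answer: 3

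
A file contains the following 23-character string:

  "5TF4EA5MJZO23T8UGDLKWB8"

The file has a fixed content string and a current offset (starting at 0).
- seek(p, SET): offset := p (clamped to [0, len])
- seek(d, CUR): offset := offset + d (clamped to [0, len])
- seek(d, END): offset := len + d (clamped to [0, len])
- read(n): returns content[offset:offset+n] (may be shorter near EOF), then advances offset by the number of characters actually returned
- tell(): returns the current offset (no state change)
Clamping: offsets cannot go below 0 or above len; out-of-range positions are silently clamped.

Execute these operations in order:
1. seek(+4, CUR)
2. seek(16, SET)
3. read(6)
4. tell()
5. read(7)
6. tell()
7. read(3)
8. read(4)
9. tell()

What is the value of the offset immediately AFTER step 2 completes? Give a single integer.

After 1 (seek(+4, CUR)): offset=4
After 2 (seek(16, SET)): offset=16

Answer: 16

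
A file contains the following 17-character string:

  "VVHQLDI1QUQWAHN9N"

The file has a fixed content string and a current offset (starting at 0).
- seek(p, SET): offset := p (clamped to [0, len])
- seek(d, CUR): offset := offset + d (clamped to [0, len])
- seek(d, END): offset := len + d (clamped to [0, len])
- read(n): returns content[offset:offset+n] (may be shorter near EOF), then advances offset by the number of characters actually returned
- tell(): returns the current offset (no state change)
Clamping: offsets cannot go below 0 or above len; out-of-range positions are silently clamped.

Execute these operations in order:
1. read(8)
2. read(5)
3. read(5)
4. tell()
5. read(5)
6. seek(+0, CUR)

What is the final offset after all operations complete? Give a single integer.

Answer: 17

Derivation:
After 1 (read(8)): returned 'VVHQLDI1', offset=8
After 2 (read(5)): returned 'QUQWA', offset=13
After 3 (read(5)): returned 'HN9N', offset=17
After 4 (tell()): offset=17
After 5 (read(5)): returned '', offset=17
After 6 (seek(+0, CUR)): offset=17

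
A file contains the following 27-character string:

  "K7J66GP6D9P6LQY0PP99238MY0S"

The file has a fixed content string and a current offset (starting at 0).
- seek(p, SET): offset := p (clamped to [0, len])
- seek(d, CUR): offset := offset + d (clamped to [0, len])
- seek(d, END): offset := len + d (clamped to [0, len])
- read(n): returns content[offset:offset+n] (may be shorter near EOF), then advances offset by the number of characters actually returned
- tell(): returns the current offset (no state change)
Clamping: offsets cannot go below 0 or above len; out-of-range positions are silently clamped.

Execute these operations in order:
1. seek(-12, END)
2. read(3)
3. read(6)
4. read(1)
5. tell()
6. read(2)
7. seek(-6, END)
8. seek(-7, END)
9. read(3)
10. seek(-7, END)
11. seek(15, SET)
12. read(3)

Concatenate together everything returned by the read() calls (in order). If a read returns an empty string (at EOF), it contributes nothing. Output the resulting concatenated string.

Answer: 0PP99238MY0S2380PP

Derivation:
After 1 (seek(-12, END)): offset=15
After 2 (read(3)): returned '0PP', offset=18
After 3 (read(6)): returned '99238M', offset=24
After 4 (read(1)): returned 'Y', offset=25
After 5 (tell()): offset=25
After 6 (read(2)): returned '0S', offset=27
After 7 (seek(-6, END)): offset=21
After 8 (seek(-7, END)): offset=20
After 9 (read(3)): returned '238', offset=23
After 10 (seek(-7, END)): offset=20
After 11 (seek(15, SET)): offset=15
After 12 (read(3)): returned '0PP', offset=18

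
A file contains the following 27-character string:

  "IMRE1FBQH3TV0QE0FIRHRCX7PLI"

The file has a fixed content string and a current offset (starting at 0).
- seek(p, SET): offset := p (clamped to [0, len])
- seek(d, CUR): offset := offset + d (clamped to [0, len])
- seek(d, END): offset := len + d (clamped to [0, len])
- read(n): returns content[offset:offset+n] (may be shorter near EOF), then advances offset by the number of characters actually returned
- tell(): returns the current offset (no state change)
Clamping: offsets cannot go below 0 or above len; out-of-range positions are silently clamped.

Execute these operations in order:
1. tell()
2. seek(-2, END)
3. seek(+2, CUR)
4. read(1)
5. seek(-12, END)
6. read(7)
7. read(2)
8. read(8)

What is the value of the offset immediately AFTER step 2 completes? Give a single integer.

After 1 (tell()): offset=0
After 2 (seek(-2, END)): offset=25

Answer: 25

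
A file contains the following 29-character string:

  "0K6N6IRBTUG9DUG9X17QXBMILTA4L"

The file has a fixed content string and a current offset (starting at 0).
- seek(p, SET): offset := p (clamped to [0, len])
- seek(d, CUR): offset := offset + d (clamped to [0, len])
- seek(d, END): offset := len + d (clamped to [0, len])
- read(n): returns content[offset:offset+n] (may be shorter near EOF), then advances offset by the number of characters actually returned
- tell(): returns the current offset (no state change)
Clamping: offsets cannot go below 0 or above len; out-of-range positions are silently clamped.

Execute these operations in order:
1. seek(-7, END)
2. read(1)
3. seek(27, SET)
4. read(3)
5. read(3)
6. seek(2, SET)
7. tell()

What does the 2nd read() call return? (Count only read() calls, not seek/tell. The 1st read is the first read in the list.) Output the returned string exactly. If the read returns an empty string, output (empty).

After 1 (seek(-7, END)): offset=22
After 2 (read(1)): returned 'M', offset=23
After 3 (seek(27, SET)): offset=27
After 4 (read(3)): returned '4L', offset=29
After 5 (read(3)): returned '', offset=29
After 6 (seek(2, SET)): offset=2
After 7 (tell()): offset=2

Answer: 4L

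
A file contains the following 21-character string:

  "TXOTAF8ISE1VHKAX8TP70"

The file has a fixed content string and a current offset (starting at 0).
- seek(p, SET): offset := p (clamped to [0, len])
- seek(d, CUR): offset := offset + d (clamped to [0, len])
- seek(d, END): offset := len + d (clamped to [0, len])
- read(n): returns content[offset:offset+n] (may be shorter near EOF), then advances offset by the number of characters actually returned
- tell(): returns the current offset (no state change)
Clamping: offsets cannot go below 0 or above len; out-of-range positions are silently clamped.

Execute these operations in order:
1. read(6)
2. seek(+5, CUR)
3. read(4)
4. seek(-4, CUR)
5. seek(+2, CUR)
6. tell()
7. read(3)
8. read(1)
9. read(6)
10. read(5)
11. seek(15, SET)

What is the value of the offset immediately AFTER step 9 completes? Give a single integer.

After 1 (read(6)): returned 'TXOTAF', offset=6
After 2 (seek(+5, CUR)): offset=11
After 3 (read(4)): returned 'VHKA', offset=15
After 4 (seek(-4, CUR)): offset=11
After 5 (seek(+2, CUR)): offset=13
After 6 (tell()): offset=13
After 7 (read(3)): returned 'KAX', offset=16
After 8 (read(1)): returned '8', offset=17
After 9 (read(6)): returned 'TP70', offset=21

Answer: 21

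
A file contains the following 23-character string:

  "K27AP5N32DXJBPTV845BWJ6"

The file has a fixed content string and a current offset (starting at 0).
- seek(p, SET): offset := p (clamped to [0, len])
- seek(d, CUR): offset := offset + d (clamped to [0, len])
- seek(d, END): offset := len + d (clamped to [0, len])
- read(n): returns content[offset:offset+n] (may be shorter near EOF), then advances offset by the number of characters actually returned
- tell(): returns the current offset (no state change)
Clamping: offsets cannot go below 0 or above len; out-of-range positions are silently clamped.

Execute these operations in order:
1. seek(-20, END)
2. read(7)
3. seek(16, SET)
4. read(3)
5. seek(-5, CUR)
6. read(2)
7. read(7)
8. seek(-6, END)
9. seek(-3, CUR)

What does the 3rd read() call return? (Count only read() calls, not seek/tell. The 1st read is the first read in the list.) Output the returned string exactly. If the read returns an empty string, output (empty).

After 1 (seek(-20, END)): offset=3
After 2 (read(7)): returned 'AP5N32D', offset=10
After 3 (seek(16, SET)): offset=16
After 4 (read(3)): returned '845', offset=19
After 5 (seek(-5, CUR)): offset=14
After 6 (read(2)): returned 'TV', offset=16
After 7 (read(7)): returned '845BWJ6', offset=23
After 8 (seek(-6, END)): offset=17
After 9 (seek(-3, CUR)): offset=14

Answer: TV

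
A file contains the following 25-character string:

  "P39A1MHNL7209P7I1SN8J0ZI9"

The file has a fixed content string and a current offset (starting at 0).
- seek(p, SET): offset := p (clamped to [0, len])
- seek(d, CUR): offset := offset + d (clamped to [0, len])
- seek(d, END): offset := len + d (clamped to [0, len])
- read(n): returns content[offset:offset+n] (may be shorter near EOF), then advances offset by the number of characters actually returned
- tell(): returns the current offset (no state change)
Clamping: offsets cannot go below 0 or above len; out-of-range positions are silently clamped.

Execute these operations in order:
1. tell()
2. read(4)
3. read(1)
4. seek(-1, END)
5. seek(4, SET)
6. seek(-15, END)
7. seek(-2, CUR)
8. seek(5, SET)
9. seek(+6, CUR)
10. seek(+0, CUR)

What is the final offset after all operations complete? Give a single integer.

Answer: 11

Derivation:
After 1 (tell()): offset=0
After 2 (read(4)): returned 'P39A', offset=4
After 3 (read(1)): returned '1', offset=5
After 4 (seek(-1, END)): offset=24
After 5 (seek(4, SET)): offset=4
After 6 (seek(-15, END)): offset=10
After 7 (seek(-2, CUR)): offset=8
After 8 (seek(5, SET)): offset=5
After 9 (seek(+6, CUR)): offset=11
After 10 (seek(+0, CUR)): offset=11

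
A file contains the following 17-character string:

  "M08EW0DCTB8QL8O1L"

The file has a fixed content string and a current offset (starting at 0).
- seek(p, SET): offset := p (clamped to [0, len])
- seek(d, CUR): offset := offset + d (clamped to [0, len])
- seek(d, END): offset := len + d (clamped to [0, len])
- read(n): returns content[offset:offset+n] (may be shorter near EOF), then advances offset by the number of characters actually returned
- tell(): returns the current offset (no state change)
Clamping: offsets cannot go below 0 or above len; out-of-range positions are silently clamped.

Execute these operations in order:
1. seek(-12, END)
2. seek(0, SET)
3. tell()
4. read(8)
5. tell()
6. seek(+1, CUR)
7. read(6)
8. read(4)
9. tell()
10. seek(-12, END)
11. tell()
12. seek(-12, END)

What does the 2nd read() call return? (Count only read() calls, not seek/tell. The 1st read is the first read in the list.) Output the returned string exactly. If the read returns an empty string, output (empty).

Answer: B8QL8O

Derivation:
After 1 (seek(-12, END)): offset=5
After 2 (seek(0, SET)): offset=0
After 3 (tell()): offset=0
After 4 (read(8)): returned 'M08EW0DC', offset=8
After 5 (tell()): offset=8
After 6 (seek(+1, CUR)): offset=9
After 7 (read(6)): returned 'B8QL8O', offset=15
After 8 (read(4)): returned '1L', offset=17
After 9 (tell()): offset=17
After 10 (seek(-12, END)): offset=5
After 11 (tell()): offset=5
After 12 (seek(-12, END)): offset=5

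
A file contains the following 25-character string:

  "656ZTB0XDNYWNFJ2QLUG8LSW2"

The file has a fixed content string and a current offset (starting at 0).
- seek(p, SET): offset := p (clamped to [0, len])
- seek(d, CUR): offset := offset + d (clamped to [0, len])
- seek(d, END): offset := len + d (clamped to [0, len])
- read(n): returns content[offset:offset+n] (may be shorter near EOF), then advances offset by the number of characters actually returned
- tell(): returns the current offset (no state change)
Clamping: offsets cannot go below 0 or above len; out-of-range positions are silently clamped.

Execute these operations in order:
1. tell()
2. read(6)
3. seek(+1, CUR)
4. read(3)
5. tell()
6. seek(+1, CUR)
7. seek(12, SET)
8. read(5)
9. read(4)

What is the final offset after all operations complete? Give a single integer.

Answer: 21

Derivation:
After 1 (tell()): offset=0
After 2 (read(6)): returned '656ZTB', offset=6
After 3 (seek(+1, CUR)): offset=7
After 4 (read(3)): returned 'XDN', offset=10
After 5 (tell()): offset=10
After 6 (seek(+1, CUR)): offset=11
After 7 (seek(12, SET)): offset=12
After 8 (read(5)): returned 'NFJ2Q', offset=17
After 9 (read(4)): returned 'LUG8', offset=21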